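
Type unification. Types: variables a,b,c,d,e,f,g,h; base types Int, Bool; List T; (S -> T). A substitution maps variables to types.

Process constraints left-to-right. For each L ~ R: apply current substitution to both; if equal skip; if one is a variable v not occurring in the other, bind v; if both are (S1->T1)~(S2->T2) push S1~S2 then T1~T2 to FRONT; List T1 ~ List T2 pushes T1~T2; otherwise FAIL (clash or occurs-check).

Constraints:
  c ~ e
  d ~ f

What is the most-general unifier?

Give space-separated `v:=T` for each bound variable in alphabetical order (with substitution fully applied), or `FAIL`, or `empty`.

step 1: unify c ~ e  [subst: {-} | 1 pending]
  bind c := e
step 2: unify d ~ f  [subst: {c:=e} | 0 pending]
  bind d := f

Answer: c:=e d:=f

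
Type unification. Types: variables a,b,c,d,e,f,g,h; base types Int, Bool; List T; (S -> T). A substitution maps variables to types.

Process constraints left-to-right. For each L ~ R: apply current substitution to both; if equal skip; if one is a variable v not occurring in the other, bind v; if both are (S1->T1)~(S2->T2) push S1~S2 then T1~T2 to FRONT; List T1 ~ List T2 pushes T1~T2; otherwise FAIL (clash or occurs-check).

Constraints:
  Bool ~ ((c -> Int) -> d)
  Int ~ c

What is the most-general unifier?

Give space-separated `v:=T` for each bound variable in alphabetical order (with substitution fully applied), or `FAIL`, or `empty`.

step 1: unify Bool ~ ((c -> Int) -> d)  [subst: {-} | 1 pending]
  clash: Bool vs ((c -> Int) -> d)

Answer: FAIL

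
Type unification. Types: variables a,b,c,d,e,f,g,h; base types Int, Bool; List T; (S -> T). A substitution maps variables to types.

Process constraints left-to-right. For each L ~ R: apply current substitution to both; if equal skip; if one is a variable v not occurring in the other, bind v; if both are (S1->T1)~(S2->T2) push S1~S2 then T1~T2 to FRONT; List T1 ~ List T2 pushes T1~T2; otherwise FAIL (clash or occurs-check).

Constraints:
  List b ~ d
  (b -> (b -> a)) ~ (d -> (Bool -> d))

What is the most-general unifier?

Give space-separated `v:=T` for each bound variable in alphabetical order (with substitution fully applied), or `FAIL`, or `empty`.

step 1: unify List b ~ d  [subst: {-} | 1 pending]
  bind d := List b
step 2: unify (b -> (b -> a)) ~ (List b -> (Bool -> List b))  [subst: {d:=List b} | 0 pending]
  -> decompose arrow: push b~List b, (b -> a)~(Bool -> List b)
step 3: unify b ~ List b  [subst: {d:=List b} | 1 pending]
  occurs-check fail: b in List b

Answer: FAIL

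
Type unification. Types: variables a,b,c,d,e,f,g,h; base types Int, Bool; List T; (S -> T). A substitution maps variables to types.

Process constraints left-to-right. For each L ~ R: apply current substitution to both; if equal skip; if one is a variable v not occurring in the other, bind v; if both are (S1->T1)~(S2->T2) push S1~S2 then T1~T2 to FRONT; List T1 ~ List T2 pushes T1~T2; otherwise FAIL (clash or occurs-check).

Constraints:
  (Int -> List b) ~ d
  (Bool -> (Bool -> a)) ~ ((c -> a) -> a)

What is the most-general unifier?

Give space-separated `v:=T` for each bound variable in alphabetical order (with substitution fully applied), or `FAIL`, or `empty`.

Answer: FAIL

Derivation:
step 1: unify (Int -> List b) ~ d  [subst: {-} | 1 pending]
  bind d := (Int -> List b)
step 2: unify (Bool -> (Bool -> a)) ~ ((c -> a) -> a)  [subst: {d:=(Int -> List b)} | 0 pending]
  -> decompose arrow: push Bool~(c -> a), (Bool -> a)~a
step 3: unify Bool ~ (c -> a)  [subst: {d:=(Int -> List b)} | 1 pending]
  clash: Bool vs (c -> a)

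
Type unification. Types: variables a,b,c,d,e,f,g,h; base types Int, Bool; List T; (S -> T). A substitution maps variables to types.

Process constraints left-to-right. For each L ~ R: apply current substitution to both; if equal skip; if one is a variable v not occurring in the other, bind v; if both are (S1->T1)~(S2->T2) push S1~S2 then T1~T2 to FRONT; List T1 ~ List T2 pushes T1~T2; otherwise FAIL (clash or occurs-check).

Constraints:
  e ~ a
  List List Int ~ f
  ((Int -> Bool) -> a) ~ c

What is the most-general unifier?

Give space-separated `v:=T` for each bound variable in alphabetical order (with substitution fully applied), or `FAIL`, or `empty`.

step 1: unify e ~ a  [subst: {-} | 2 pending]
  bind e := a
step 2: unify List List Int ~ f  [subst: {e:=a} | 1 pending]
  bind f := List List Int
step 3: unify ((Int -> Bool) -> a) ~ c  [subst: {e:=a, f:=List List Int} | 0 pending]
  bind c := ((Int -> Bool) -> a)

Answer: c:=((Int -> Bool) -> a) e:=a f:=List List Int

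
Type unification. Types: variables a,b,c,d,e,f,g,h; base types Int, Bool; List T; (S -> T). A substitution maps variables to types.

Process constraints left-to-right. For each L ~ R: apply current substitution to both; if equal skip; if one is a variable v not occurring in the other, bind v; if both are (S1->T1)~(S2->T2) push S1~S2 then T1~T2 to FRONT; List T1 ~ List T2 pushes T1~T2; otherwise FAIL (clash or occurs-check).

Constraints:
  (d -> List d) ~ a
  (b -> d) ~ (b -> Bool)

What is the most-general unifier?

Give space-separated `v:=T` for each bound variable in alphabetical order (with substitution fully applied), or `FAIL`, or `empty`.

step 1: unify (d -> List d) ~ a  [subst: {-} | 1 pending]
  bind a := (d -> List d)
step 2: unify (b -> d) ~ (b -> Bool)  [subst: {a:=(d -> List d)} | 0 pending]
  -> decompose arrow: push b~b, d~Bool
step 3: unify b ~ b  [subst: {a:=(d -> List d)} | 1 pending]
  -> identical, skip
step 4: unify d ~ Bool  [subst: {a:=(d -> List d)} | 0 pending]
  bind d := Bool

Answer: a:=(Bool -> List Bool) d:=Bool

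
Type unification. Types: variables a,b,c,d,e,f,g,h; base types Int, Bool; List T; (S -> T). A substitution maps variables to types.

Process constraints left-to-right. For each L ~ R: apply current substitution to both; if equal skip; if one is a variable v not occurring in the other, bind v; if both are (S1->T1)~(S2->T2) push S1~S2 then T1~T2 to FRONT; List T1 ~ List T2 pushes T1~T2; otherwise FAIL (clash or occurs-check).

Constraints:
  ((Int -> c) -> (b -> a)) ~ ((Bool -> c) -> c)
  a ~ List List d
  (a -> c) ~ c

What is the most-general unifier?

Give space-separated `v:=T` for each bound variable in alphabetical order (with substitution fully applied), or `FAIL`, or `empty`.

step 1: unify ((Int -> c) -> (b -> a)) ~ ((Bool -> c) -> c)  [subst: {-} | 2 pending]
  -> decompose arrow: push (Int -> c)~(Bool -> c), (b -> a)~c
step 2: unify (Int -> c) ~ (Bool -> c)  [subst: {-} | 3 pending]
  -> decompose arrow: push Int~Bool, c~c
step 3: unify Int ~ Bool  [subst: {-} | 4 pending]
  clash: Int vs Bool

Answer: FAIL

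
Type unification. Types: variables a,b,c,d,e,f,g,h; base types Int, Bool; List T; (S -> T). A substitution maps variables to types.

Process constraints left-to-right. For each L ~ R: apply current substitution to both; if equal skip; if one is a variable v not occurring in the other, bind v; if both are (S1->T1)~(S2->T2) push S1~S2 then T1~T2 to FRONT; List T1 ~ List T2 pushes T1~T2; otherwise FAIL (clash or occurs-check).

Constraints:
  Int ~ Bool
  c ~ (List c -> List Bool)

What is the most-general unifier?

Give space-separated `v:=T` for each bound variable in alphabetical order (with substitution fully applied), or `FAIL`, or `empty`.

step 1: unify Int ~ Bool  [subst: {-} | 1 pending]
  clash: Int vs Bool

Answer: FAIL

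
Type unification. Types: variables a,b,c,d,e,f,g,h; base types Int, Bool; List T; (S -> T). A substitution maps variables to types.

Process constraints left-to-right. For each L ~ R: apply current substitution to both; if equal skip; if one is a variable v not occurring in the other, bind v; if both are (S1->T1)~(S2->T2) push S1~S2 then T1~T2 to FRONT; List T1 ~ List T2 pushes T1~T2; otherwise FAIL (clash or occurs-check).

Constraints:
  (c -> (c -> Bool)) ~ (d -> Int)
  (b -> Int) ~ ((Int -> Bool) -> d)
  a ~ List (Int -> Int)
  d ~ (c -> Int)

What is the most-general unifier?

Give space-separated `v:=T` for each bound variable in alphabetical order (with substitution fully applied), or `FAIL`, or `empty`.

step 1: unify (c -> (c -> Bool)) ~ (d -> Int)  [subst: {-} | 3 pending]
  -> decompose arrow: push c~d, (c -> Bool)~Int
step 2: unify c ~ d  [subst: {-} | 4 pending]
  bind c := d
step 3: unify (d -> Bool) ~ Int  [subst: {c:=d} | 3 pending]
  clash: (d -> Bool) vs Int

Answer: FAIL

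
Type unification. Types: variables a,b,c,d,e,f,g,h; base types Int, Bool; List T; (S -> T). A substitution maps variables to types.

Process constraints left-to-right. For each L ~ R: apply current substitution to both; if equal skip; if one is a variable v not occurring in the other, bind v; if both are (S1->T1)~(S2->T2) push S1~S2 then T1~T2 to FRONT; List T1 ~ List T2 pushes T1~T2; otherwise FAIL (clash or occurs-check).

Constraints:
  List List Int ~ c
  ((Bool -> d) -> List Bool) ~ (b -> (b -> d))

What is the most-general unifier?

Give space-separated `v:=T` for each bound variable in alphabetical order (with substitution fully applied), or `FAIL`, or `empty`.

Answer: FAIL

Derivation:
step 1: unify List List Int ~ c  [subst: {-} | 1 pending]
  bind c := List List Int
step 2: unify ((Bool -> d) -> List Bool) ~ (b -> (b -> d))  [subst: {c:=List List Int} | 0 pending]
  -> decompose arrow: push (Bool -> d)~b, List Bool~(b -> d)
step 3: unify (Bool -> d) ~ b  [subst: {c:=List List Int} | 1 pending]
  bind b := (Bool -> d)
step 4: unify List Bool ~ ((Bool -> d) -> d)  [subst: {c:=List List Int, b:=(Bool -> d)} | 0 pending]
  clash: List Bool vs ((Bool -> d) -> d)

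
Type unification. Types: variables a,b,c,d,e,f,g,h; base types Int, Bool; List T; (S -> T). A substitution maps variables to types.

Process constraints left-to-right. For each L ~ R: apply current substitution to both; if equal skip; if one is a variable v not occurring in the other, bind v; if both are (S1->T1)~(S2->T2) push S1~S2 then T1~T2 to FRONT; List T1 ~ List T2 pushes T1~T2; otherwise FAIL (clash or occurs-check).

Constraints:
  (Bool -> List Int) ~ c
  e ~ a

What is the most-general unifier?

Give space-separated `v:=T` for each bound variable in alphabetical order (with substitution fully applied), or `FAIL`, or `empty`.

Answer: c:=(Bool -> List Int) e:=a

Derivation:
step 1: unify (Bool -> List Int) ~ c  [subst: {-} | 1 pending]
  bind c := (Bool -> List Int)
step 2: unify e ~ a  [subst: {c:=(Bool -> List Int)} | 0 pending]
  bind e := a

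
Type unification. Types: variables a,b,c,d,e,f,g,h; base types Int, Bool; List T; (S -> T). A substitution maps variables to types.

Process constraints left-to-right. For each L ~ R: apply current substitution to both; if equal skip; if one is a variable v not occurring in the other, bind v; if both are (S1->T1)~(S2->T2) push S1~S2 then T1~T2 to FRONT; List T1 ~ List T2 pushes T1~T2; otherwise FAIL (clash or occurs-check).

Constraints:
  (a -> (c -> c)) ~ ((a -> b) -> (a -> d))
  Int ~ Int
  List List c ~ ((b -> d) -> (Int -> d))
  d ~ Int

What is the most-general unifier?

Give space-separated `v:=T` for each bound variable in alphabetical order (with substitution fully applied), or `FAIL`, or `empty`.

step 1: unify (a -> (c -> c)) ~ ((a -> b) -> (a -> d))  [subst: {-} | 3 pending]
  -> decompose arrow: push a~(a -> b), (c -> c)~(a -> d)
step 2: unify a ~ (a -> b)  [subst: {-} | 4 pending]
  occurs-check fail: a in (a -> b)

Answer: FAIL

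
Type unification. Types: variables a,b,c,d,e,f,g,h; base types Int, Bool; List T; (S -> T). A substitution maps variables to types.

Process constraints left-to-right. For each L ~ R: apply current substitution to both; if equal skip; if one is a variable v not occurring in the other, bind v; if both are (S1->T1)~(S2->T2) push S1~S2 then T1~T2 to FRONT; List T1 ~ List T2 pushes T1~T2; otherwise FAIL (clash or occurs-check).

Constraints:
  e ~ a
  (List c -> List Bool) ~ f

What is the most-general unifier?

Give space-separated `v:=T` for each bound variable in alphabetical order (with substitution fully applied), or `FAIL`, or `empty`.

step 1: unify e ~ a  [subst: {-} | 1 pending]
  bind e := a
step 2: unify (List c -> List Bool) ~ f  [subst: {e:=a} | 0 pending]
  bind f := (List c -> List Bool)

Answer: e:=a f:=(List c -> List Bool)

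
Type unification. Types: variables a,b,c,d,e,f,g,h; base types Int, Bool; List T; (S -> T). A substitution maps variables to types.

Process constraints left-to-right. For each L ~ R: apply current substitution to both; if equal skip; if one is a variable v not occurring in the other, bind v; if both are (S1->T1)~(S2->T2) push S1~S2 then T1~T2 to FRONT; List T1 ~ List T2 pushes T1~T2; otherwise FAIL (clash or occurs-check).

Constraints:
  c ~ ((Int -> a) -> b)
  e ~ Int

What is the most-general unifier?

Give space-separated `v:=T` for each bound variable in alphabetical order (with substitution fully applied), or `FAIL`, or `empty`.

Answer: c:=((Int -> a) -> b) e:=Int

Derivation:
step 1: unify c ~ ((Int -> a) -> b)  [subst: {-} | 1 pending]
  bind c := ((Int -> a) -> b)
step 2: unify e ~ Int  [subst: {c:=((Int -> a) -> b)} | 0 pending]
  bind e := Int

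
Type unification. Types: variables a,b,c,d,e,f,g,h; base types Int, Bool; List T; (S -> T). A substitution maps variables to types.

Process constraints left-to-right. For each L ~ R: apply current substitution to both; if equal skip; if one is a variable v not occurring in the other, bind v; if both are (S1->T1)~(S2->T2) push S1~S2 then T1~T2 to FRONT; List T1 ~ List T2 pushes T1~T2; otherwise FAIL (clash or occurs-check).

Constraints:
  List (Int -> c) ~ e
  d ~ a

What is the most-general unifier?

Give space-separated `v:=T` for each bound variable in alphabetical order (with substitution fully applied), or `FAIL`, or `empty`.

Answer: d:=a e:=List (Int -> c)

Derivation:
step 1: unify List (Int -> c) ~ e  [subst: {-} | 1 pending]
  bind e := List (Int -> c)
step 2: unify d ~ a  [subst: {e:=List (Int -> c)} | 0 pending]
  bind d := a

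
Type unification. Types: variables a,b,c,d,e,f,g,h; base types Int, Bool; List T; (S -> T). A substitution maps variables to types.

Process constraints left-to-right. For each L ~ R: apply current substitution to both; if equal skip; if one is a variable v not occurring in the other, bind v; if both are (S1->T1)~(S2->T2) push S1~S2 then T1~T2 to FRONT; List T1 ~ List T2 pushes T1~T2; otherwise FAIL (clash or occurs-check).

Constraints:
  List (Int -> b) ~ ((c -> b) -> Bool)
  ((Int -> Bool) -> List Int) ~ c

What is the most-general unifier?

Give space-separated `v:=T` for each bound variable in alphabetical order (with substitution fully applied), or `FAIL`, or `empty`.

step 1: unify List (Int -> b) ~ ((c -> b) -> Bool)  [subst: {-} | 1 pending]
  clash: List (Int -> b) vs ((c -> b) -> Bool)

Answer: FAIL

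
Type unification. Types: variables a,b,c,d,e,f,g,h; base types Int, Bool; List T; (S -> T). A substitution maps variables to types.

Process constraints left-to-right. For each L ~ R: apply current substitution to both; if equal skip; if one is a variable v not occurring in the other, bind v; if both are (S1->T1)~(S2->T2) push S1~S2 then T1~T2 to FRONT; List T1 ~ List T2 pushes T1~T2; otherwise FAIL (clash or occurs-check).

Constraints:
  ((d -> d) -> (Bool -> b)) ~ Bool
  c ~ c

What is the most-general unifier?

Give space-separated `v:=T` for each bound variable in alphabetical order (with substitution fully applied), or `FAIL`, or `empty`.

step 1: unify ((d -> d) -> (Bool -> b)) ~ Bool  [subst: {-} | 1 pending]
  clash: ((d -> d) -> (Bool -> b)) vs Bool

Answer: FAIL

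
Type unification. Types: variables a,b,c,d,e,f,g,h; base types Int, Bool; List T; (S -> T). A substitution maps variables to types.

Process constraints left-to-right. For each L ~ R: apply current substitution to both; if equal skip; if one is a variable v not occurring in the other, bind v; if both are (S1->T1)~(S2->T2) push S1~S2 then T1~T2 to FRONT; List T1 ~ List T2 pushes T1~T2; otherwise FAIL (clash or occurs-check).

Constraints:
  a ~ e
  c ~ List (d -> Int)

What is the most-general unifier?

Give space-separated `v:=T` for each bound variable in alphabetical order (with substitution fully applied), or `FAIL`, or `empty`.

step 1: unify a ~ e  [subst: {-} | 1 pending]
  bind a := e
step 2: unify c ~ List (d -> Int)  [subst: {a:=e} | 0 pending]
  bind c := List (d -> Int)

Answer: a:=e c:=List (d -> Int)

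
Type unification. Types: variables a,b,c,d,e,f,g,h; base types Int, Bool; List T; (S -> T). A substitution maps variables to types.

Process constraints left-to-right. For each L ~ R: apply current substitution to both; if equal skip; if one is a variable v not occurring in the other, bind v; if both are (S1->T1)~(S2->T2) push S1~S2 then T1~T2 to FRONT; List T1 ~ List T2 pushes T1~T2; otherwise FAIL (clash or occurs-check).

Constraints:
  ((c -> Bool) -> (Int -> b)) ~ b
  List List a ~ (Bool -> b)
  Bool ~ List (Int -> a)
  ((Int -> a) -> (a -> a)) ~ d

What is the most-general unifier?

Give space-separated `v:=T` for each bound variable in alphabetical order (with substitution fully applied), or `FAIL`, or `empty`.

step 1: unify ((c -> Bool) -> (Int -> b)) ~ b  [subst: {-} | 3 pending]
  occurs-check fail

Answer: FAIL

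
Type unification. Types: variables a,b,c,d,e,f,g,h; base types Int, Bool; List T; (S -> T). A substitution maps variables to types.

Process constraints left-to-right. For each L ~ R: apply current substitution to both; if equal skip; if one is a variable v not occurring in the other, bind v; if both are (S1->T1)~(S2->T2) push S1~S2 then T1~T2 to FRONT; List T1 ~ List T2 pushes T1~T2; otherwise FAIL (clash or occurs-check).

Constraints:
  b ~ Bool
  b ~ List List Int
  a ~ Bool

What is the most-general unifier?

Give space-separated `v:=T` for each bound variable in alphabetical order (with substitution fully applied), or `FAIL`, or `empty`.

step 1: unify b ~ Bool  [subst: {-} | 2 pending]
  bind b := Bool
step 2: unify Bool ~ List List Int  [subst: {b:=Bool} | 1 pending]
  clash: Bool vs List List Int

Answer: FAIL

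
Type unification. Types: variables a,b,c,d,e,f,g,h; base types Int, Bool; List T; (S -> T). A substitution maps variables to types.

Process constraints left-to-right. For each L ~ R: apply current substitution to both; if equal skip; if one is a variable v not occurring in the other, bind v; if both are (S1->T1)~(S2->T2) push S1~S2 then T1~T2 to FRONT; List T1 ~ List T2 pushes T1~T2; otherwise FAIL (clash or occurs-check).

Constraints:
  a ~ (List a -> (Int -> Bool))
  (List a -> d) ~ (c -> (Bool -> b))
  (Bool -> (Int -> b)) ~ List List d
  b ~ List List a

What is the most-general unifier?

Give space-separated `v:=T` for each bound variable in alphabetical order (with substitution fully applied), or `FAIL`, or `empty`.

step 1: unify a ~ (List a -> (Int -> Bool))  [subst: {-} | 3 pending]
  occurs-check fail: a in (List a -> (Int -> Bool))

Answer: FAIL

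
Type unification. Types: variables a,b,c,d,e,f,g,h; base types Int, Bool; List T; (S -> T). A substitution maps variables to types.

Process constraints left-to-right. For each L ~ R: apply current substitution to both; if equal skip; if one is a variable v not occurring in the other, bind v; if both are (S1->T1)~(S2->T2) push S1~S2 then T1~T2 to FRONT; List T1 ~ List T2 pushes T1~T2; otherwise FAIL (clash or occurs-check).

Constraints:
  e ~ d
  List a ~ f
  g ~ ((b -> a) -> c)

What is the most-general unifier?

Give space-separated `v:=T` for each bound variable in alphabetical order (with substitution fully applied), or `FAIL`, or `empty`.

step 1: unify e ~ d  [subst: {-} | 2 pending]
  bind e := d
step 2: unify List a ~ f  [subst: {e:=d} | 1 pending]
  bind f := List a
step 3: unify g ~ ((b -> a) -> c)  [subst: {e:=d, f:=List a} | 0 pending]
  bind g := ((b -> a) -> c)

Answer: e:=d f:=List a g:=((b -> a) -> c)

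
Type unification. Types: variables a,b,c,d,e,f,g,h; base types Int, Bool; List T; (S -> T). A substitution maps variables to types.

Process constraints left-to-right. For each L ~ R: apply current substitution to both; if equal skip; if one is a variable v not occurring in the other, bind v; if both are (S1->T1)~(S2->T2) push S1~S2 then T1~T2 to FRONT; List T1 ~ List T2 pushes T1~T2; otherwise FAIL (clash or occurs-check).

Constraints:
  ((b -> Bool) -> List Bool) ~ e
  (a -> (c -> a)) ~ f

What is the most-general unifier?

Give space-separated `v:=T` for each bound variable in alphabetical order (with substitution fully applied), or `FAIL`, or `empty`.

Answer: e:=((b -> Bool) -> List Bool) f:=(a -> (c -> a))

Derivation:
step 1: unify ((b -> Bool) -> List Bool) ~ e  [subst: {-} | 1 pending]
  bind e := ((b -> Bool) -> List Bool)
step 2: unify (a -> (c -> a)) ~ f  [subst: {e:=((b -> Bool) -> List Bool)} | 0 pending]
  bind f := (a -> (c -> a))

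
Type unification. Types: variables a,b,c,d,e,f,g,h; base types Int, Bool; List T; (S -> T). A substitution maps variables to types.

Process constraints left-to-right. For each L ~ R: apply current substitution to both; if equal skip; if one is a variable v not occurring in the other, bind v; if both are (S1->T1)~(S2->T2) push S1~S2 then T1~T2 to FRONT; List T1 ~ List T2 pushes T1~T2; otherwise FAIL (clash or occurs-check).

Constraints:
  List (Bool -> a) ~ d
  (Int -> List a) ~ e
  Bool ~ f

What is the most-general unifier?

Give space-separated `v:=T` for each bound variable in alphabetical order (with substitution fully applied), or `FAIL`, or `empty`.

Answer: d:=List (Bool -> a) e:=(Int -> List a) f:=Bool

Derivation:
step 1: unify List (Bool -> a) ~ d  [subst: {-} | 2 pending]
  bind d := List (Bool -> a)
step 2: unify (Int -> List a) ~ e  [subst: {d:=List (Bool -> a)} | 1 pending]
  bind e := (Int -> List a)
step 3: unify Bool ~ f  [subst: {d:=List (Bool -> a), e:=(Int -> List a)} | 0 pending]
  bind f := Bool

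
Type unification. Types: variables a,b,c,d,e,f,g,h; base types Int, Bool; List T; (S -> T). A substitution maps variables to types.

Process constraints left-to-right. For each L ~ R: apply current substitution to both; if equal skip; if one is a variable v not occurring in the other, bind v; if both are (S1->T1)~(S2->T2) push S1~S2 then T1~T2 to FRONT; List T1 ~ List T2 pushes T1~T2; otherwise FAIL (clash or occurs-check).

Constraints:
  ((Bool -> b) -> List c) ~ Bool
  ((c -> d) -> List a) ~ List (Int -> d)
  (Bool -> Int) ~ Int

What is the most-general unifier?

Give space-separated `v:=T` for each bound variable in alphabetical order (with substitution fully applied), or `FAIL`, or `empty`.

Answer: FAIL

Derivation:
step 1: unify ((Bool -> b) -> List c) ~ Bool  [subst: {-} | 2 pending]
  clash: ((Bool -> b) -> List c) vs Bool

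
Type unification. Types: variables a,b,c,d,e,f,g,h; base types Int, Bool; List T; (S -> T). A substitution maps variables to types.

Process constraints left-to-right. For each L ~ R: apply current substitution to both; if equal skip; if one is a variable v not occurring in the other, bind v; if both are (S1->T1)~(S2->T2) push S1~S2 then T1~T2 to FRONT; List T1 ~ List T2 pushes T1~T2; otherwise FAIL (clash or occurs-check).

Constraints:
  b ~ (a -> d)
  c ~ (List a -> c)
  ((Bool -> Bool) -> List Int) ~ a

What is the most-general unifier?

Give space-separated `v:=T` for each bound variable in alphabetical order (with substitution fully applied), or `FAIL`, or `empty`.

Answer: FAIL

Derivation:
step 1: unify b ~ (a -> d)  [subst: {-} | 2 pending]
  bind b := (a -> d)
step 2: unify c ~ (List a -> c)  [subst: {b:=(a -> d)} | 1 pending]
  occurs-check fail: c in (List a -> c)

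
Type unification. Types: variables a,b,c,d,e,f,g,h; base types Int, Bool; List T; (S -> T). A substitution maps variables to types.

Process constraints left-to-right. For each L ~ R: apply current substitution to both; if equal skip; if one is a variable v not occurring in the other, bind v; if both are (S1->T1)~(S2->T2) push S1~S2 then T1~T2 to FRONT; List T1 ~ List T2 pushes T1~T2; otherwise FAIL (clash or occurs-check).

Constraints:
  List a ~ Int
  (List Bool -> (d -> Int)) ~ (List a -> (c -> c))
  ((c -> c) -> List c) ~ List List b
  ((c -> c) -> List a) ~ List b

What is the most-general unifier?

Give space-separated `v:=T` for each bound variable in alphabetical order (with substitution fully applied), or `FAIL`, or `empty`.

Answer: FAIL

Derivation:
step 1: unify List a ~ Int  [subst: {-} | 3 pending]
  clash: List a vs Int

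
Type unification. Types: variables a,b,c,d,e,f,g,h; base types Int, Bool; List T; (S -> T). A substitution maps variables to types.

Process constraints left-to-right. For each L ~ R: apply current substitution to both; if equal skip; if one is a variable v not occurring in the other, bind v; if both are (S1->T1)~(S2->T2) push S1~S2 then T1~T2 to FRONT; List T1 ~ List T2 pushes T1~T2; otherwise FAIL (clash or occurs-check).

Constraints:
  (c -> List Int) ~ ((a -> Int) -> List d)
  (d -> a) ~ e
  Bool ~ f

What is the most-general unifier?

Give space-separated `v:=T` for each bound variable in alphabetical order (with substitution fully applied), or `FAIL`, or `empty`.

Answer: c:=(a -> Int) d:=Int e:=(Int -> a) f:=Bool

Derivation:
step 1: unify (c -> List Int) ~ ((a -> Int) -> List d)  [subst: {-} | 2 pending]
  -> decompose arrow: push c~(a -> Int), List Int~List d
step 2: unify c ~ (a -> Int)  [subst: {-} | 3 pending]
  bind c := (a -> Int)
step 3: unify List Int ~ List d  [subst: {c:=(a -> Int)} | 2 pending]
  -> decompose List: push Int~d
step 4: unify Int ~ d  [subst: {c:=(a -> Int)} | 2 pending]
  bind d := Int
step 5: unify (Int -> a) ~ e  [subst: {c:=(a -> Int), d:=Int} | 1 pending]
  bind e := (Int -> a)
step 6: unify Bool ~ f  [subst: {c:=(a -> Int), d:=Int, e:=(Int -> a)} | 0 pending]
  bind f := Bool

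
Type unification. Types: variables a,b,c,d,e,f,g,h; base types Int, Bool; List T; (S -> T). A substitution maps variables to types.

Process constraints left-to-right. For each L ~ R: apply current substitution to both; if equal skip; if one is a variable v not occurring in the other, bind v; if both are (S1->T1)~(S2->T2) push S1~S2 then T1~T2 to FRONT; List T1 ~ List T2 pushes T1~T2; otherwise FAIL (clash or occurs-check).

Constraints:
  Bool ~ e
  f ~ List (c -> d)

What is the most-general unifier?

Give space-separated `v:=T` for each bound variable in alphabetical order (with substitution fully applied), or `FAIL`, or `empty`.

step 1: unify Bool ~ e  [subst: {-} | 1 pending]
  bind e := Bool
step 2: unify f ~ List (c -> d)  [subst: {e:=Bool} | 0 pending]
  bind f := List (c -> d)

Answer: e:=Bool f:=List (c -> d)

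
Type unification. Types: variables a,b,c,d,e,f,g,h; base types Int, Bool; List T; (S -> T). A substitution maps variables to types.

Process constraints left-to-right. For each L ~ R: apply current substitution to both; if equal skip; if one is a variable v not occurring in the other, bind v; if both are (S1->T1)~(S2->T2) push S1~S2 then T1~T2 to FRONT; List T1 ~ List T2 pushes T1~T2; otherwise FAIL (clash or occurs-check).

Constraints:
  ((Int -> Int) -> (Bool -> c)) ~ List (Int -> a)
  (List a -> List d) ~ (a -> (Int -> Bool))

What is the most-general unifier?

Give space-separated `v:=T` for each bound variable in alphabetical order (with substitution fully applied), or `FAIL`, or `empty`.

step 1: unify ((Int -> Int) -> (Bool -> c)) ~ List (Int -> a)  [subst: {-} | 1 pending]
  clash: ((Int -> Int) -> (Bool -> c)) vs List (Int -> a)

Answer: FAIL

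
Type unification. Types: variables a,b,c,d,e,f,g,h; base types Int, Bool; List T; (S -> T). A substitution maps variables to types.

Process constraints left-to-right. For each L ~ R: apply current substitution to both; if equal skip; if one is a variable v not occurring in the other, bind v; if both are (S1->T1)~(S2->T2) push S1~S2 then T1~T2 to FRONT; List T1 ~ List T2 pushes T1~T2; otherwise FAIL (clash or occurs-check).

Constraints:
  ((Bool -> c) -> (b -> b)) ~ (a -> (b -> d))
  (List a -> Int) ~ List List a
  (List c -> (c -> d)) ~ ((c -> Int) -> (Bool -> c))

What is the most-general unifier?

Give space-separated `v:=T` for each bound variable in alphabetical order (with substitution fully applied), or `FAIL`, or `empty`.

Answer: FAIL

Derivation:
step 1: unify ((Bool -> c) -> (b -> b)) ~ (a -> (b -> d))  [subst: {-} | 2 pending]
  -> decompose arrow: push (Bool -> c)~a, (b -> b)~(b -> d)
step 2: unify (Bool -> c) ~ a  [subst: {-} | 3 pending]
  bind a := (Bool -> c)
step 3: unify (b -> b) ~ (b -> d)  [subst: {a:=(Bool -> c)} | 2 pending]
  -> decompose arrow: push b~b, b~d
step 4: unify b ~ b  [subst: {a:=(Bool -> c)} | 3 pending]
  -> identical, skip
step 5: unify b ~ d  [subst: {a:=(Bool -> c)} | 2 pending]
  bind b := d
step 6: unify (List (Bool -> c) -> Int) ~ List List (Bool -> c)  [subst: {a:=(Bool -> c), b:=d} | 1 pending]
  clash: (List (Bool -> c) -> Int) vs List List (Bool -> c)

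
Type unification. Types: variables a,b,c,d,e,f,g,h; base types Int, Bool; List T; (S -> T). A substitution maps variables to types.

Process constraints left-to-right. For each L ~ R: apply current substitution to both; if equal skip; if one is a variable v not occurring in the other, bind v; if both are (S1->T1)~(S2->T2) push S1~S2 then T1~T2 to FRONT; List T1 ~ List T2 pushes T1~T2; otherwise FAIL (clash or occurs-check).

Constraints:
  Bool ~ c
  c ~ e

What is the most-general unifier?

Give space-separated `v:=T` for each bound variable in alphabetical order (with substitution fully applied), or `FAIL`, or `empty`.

step 1: unify Bool ~ c  [subst: {-} | 1 pending]
  bind c := Bool
step 2: unify Bool ~ e  [subst: {c:=Bool} | 0 pending]
  bind e := Bool

Answer: c:=Bool e:=Bool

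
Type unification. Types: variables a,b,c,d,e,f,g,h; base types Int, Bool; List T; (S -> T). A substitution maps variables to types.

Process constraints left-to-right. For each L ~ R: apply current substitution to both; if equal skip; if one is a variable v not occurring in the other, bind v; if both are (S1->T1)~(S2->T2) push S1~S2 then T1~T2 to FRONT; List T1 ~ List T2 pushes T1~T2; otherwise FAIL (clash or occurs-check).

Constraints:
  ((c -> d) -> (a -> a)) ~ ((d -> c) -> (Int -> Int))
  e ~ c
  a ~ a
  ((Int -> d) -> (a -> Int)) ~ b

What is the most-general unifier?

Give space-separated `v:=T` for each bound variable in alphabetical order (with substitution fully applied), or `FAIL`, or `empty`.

Answer: a:=Int b:=((Int -> d) -> (Int -> Int)) c:=d e:=d

Derivation:
step 1: unify ((c -> d) -> (a -> a)) ~ ((d -> c) -> (Int -> Int))  [subst: {-} | 3 pending]
  -> decompose arrow: push (c -> d)~(d -> c), (a -> a)~(Int -> Int)
step 2: unify (c -> d) ~ (d -> c)  [subst: {-} | 4 pending]
  -> decompose arrow: push c~d, d~c
step 3: unify c ~ d  [subst: {-} | 5 pending]
  bind c := d
step 4: unify d ~ d  [subst: {c:=d} | 4 pending]
  -> identical, skip
step 5: unify (a -> a) ~ (Int -> Int)  [subst: {c:=d} | 3 pending]
  -> decompose arrow: push a~Int, a~Int
step 6: unify a ~ Int  [subst: {c:=d} | 4 pending]
  bind a := Int
step 7: unify Int ~ Int  [subst: {c:=d, a:=Int} | 3 pending]
  -> identical, skip
step 8: unify e ~ d  [subst: {c:=d, a:=Int} | 2 pending]
  bind e := d
step 9: unify Int ~ Int  [subst: {c:=d, a:=Int, e:=d} | 1 pending]
  -> identical, skip
step 10: unify ((Int -> d) -> (Int -> Int)) ~ b  [subst: {c:=d, a:=Int, e:=d} | 0 pending]
  bind b := ((Int -> d) -> (Int -> Int))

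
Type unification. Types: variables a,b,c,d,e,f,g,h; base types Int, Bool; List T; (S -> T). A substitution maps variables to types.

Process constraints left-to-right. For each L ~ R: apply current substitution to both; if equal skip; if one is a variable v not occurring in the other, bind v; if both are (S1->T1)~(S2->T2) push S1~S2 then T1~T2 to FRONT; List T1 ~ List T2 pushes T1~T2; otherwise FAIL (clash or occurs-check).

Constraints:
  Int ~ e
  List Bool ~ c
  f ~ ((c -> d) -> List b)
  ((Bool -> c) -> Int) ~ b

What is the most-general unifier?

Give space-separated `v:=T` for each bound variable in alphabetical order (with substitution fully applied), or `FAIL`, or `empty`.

Answer: b:=((Bool -> List Bool) -> Int) c:=List Bool e:=Int f:=((List Bool -> d) -> List ((Bool -> List Bool) -> Int))

Derivation:
step 1: unify Int ~ e  [subst: {-} | 3 pending]
  bind e := Int
step 2: unify List Bool ~ c  [subst: {e:=Int} | 2 pending]
  bind c := List Bool
step 3: unify f ~ ((List Bool -> d) -> List b)  [subst: {e:=Int, c:=List Bool} | 1 pending]
  bind f := ((List Bool -> d) -> List b)
step 4: unify ((Bool -> List Bool) -> Int) ~ b  [subst: {e:=Int, c:=List Bool, f:=((List Bool -> d) -> List b)} | 0 pending]
  bind b := ((Bool -> List Bool) -> Int)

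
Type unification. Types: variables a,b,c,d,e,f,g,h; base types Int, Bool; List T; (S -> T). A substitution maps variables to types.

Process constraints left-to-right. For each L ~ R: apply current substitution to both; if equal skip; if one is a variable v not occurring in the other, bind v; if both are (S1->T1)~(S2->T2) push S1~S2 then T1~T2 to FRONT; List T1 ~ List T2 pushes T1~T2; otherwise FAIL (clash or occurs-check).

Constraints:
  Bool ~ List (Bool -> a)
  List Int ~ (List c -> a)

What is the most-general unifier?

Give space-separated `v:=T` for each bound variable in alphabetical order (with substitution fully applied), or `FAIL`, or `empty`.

Answer: FAIL

Derivation:
step 1: unify Bool ~ List (Bool -> a)  [subst: {-} | 1 pending]
  clash: Bool vs List (Bool -> a)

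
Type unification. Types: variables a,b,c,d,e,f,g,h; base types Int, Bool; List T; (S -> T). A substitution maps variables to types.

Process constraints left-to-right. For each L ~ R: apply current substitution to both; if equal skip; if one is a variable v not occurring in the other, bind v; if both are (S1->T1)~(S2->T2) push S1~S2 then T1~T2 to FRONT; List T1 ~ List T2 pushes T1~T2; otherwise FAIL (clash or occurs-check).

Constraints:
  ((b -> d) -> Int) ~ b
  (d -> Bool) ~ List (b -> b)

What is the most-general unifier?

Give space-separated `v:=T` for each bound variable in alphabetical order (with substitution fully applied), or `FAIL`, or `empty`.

step 1: unify ((b -> d) -> Int) ~ b  [subst: {-} | 1 pending]
  occurs-check fail

Answer: FAIL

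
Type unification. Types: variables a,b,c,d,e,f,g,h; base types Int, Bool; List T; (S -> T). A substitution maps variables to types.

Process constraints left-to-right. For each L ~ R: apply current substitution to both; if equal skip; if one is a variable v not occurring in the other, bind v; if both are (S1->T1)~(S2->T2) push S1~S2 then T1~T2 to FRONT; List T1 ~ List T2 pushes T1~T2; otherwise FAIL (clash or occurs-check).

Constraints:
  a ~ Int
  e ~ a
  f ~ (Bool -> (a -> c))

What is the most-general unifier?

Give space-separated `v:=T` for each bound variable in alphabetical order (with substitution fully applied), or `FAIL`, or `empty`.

step 1: unify a ~ Int  [subst: {-} | 2 pending]
  bind a := Int
step 2: unify e ~ Int  [subst: {a:=Int} | 1 pending]
  bind e := Int
step 3: unify f ~ (Bool -> (Int -> c))  [subst: {a:=Int, e:=Int} | 0 pending]
  bind f := (Bool -> (Int -> c))

Answer: a:=Int e:=Int f:=(Bool -> (Int -> c))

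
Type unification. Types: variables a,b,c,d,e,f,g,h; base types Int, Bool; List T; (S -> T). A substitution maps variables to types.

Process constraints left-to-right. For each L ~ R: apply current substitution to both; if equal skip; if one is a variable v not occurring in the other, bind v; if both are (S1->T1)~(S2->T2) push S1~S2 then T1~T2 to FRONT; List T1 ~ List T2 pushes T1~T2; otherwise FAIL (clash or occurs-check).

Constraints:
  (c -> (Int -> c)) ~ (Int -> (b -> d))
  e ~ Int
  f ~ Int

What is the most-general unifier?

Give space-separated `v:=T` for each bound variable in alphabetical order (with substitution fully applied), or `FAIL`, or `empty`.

step 1: unify (c -> (Int -> c)) ~ (Int -> (b -> d))  [subst: {-} | 2 pending]
  -> decompose arrow: push c~Int, (Int -> c)~(b -> d)
step 2: unify c ~ Int  [subst: {-} | 3 pending]
  bind c := Int
step 3: unify (Int -> Int) ~ (b -> d)  [subst: {c:=Int} | 2 pending]
  -> decompose arrow: push Int~b, Int~d
step 4: unify Int ~ b  [subst: {c:=Int} | 3 pending]
  bind b := Int
step 5: unify Int ~ d  [subst: {c:=Int, b:=Int} | 2 pending]
  bind d := Int
step 6: unify e ~ Int  [subst: {c:=Int, b:=Int, d:=Int} | 1 pending]
  bind e := Int
step 7: unify f ~ Int  [subst: {c:=Int, b:=Int, d:=Int, e:=Int} | 0 pending]
  bind f := Int

Answer: b:=Int c:=Int d:=Int e:=Int f:=Int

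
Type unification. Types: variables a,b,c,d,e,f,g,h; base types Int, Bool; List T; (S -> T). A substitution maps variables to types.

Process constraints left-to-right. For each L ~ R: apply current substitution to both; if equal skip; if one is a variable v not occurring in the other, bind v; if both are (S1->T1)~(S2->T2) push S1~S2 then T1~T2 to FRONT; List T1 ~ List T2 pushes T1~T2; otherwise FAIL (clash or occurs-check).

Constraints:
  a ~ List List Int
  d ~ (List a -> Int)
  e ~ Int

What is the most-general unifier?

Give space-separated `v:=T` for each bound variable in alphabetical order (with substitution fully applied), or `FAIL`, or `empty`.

Answer: a:=List List Int d:=(List List List Int -> Int) e:=Int

Derivation:
step 1: unify a ~ List List Int  [subst: {-} | 2 pending]
  bind a := List List Int
step 2: unify d ~ (List List List Int -> Int)  [subst: {a:=List List Int} | 1 pending]
  bind d := (List List List Int -> Int)
step 3: unify e ~ Int  [subst: {a:=List List Int, d:=(List List List Int -> Int)} | 0 pending]
  bind e := Int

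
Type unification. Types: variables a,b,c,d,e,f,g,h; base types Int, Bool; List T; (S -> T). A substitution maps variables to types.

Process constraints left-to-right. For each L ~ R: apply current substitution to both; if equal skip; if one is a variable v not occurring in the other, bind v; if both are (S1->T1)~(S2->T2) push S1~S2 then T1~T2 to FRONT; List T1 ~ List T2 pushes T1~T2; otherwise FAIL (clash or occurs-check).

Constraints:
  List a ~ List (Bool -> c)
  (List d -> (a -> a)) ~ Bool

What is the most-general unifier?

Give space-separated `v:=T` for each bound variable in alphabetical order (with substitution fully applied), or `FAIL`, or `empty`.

step 1: unify List a ~ List (Bool -> c)  [subst: {-} | 1 pending]
  -> decompose List: push a~(Bool -> c)
step 2: unify a ~ (Bool -> c)  [subst: {-} | 1 pending]
  bind a := (Bool -> c)
step 3: unify (List d -> ((Bool -> c) -> (Bool -> c))) ~ Bool  [subst: {a:=(Bool -> c)} | 0 pending]
  clash: (List d -> ((Bool -> c) -> (Bool -> c))) vs Bool

Answer: FAIL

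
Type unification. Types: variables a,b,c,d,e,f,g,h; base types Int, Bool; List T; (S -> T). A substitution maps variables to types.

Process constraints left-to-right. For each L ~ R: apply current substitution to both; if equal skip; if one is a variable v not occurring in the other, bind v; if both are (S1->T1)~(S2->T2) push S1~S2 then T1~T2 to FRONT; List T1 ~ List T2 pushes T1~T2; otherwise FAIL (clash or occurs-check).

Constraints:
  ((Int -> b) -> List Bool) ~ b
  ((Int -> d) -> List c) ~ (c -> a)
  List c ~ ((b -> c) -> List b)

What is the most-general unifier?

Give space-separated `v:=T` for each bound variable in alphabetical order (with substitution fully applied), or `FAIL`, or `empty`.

step 1: unify ((Int -> b) -> List Bool) ~ b  [subst: {-} | 2 pending]
  occurs-check fail

Answer: FAIL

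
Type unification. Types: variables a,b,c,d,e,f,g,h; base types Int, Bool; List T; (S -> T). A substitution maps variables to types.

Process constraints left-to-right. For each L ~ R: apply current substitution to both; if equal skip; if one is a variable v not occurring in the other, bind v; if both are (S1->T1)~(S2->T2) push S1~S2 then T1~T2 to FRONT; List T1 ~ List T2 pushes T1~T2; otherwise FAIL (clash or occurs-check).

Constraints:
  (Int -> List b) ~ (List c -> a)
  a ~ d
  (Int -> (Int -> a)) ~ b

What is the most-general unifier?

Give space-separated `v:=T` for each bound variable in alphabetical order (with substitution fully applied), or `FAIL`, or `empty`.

Answer: FAIL

Derivation:
step 1: unify (Int -> List b) ~ (List c -> a)  [subst: {-} | 2 pending]
  -> decompose arrow: push Int~List c, List b~a
step 2: unify Int ~ List c  [subst: {-} | 3 pending]
  clash: Int vs List c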